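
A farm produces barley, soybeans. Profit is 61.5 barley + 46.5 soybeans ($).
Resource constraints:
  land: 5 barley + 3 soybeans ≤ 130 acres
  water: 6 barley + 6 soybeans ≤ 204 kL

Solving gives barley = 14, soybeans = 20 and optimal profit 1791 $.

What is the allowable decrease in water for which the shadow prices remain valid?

Binding constraints: land, water. The basis is B = [[5,3],[6,6]] with det 12.
Per unit decrease in water, x* moves by d = (0.25, -0.4167).
The basis stays optimal until soybeans reaches 0; allowable decrease = 48 kL.

48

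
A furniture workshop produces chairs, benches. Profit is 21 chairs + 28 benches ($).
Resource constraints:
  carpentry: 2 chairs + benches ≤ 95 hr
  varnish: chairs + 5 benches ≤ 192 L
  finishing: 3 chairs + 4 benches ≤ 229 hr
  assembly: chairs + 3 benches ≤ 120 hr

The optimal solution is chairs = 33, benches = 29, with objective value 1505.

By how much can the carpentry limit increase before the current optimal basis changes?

Binding constraints: carpentry, assembly. The basis is B = [[2,1],[1,3]] with det 5.
Per unit increase in carpentry, x* moves by d = (0.6, -0.2).
The basis stays optimal until finishing becomes binding; allowable increase = 14 hr.

14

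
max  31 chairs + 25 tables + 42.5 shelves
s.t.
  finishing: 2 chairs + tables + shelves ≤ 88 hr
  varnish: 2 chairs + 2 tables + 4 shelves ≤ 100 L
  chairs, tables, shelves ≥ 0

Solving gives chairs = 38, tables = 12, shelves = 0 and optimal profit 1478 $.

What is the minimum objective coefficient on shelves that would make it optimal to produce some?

Both finishing and varnish are binding at x*.
Dual feasibility on the basic columns requires 2·y_finishing + 2·y_varnish = 31, 1·y_finishing + 2·y_varnish = 25.
This yields shadow prices y_finishing = 6, y_varnish = 9.5.
shelves enters the basis when its profit ≥ yᵀa₃ = 6·1 + 9.5·4 = 44.

44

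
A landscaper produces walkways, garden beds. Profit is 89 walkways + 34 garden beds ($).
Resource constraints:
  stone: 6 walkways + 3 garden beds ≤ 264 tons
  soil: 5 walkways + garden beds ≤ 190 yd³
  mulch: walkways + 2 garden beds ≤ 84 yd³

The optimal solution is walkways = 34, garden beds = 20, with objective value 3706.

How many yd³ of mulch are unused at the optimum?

10

mulch used = 1·34 + 2·20 = 74; slack = 84 − 74 = 10.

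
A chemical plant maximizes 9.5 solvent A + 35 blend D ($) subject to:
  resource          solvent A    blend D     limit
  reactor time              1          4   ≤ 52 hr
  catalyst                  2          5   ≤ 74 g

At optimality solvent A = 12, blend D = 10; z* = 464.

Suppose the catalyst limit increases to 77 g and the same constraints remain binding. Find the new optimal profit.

Both reactor time and catalyst are binding at x*.
Dual feasibility on the basic columns requires 1·y_reactor time + 2·y_catalyst = 9.5, 4·y_reactor time + 5·y_catalyst = 35.
This yields shadow prices y_reactor time = 7.5, y_catalyst = 1.
Δz = y_catalyst·Δb = 1 × (3) = 3, so new z* = 464 + 3 = 467.

467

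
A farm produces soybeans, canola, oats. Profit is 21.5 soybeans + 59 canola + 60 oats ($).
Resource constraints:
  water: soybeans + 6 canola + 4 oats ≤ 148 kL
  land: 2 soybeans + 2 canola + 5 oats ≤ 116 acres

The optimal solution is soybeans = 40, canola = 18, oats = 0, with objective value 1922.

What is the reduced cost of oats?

Check each constraint at x*: water 148/148 (tight); land 116/116 (tight).
Dual feasibility on the basic columns requires 1·y_water + 2·y_land = 21.5, 6·y_water + 2·y_land = 59.
This yields shadow prices y_water = 7.5, y_land = 7.
Reduced cost of oats: c₃ − yᵀa₃ = 60 − (7.5·4 + 7·5) = 60 − 65 = -5.

-5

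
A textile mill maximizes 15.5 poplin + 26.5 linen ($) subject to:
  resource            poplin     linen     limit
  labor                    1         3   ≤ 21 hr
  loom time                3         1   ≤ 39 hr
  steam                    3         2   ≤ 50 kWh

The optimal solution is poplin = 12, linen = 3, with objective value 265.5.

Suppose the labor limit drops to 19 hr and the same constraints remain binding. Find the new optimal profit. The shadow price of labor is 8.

Δb = -2, so new z* = 265.5 + (8)·(-2) = 265.5 − 16 = 249.5.

249.5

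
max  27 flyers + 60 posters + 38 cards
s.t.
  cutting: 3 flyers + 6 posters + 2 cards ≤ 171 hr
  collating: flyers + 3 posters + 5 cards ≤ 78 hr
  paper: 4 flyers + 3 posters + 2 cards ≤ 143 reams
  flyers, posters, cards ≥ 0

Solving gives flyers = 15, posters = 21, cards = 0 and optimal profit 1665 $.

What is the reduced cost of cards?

Check each constraint at x*: cutting 171/171 (tight); collating 78/78 (tight); paper 123/143 (slack 20).
By complementary slackness, y = 0 for the non-binding constraint.
The binding rows give the dual system: 3·y_cutting + 1·y_collating = 27 and 6·y_cutting + 3·y_collating = 60.
This yields shadow prices y_cutting = 7, y_collating = 6.
Reduced cost of cards: c₃ − yᵀa₃ = 38 − (7·2 + 6·5) = 38 − 44 = -6.

-6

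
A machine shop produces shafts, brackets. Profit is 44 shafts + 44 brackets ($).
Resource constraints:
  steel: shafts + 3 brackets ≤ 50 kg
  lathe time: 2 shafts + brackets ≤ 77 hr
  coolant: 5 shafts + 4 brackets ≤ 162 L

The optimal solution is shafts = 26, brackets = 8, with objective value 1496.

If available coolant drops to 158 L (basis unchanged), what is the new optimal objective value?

1464

Check each constraint at x*: steel 50/50 (tight); lathe time 60/77 (slack 17); coolant 162/162 (tight).
Slack constraints have shadow price 0 (complementary slackness).
From A_Bᵀ y = c: 1·y_steel + 5·y_coolant = 44; 3·y_steel + 4·y_coolant = 44.
Solving: y_steel = 4, y_coolant = 8.
Δz = y_coolant·Δb = 8 × (-4) = -32, so new z* = 1496 − 32 = 1464.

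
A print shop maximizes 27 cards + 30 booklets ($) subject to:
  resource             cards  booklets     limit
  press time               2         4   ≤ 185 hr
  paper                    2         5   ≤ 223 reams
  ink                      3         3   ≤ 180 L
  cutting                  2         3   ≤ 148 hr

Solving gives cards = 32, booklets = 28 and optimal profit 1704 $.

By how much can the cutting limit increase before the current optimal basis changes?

4.5

Binding constraints: ink, cutting. The basis is B = [[3,3],[2,3]] with det 3.
Per unit increase in cutting, x* moves by d = (-1, 1).
The basis stays optimal until press time becomes binding; allowable increase = 4.5 hr.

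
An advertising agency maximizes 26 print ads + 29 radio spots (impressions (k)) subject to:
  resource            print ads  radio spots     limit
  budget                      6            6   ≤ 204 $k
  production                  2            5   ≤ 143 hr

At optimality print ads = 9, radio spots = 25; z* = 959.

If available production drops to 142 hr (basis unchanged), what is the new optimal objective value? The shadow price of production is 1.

Δb = -1, so new z* = 959 + (1)·(-1) = 959 − 1 = 958.

958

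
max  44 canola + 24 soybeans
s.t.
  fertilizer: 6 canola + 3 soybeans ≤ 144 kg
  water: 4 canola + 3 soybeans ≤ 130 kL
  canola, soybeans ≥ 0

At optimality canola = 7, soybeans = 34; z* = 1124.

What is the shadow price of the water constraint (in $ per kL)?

Check each constraint at x*: fertilizer 144/144 (tight); water 130/130 (tight).
The binding rows give the dual system: 6·y_fertilizer + 4·y_water = 44 and 3·y_fertilizer + 3·y_water = 24.
Solving: y_fertilizer = 6, y_water = 2.
Shadow price of water = 2.

2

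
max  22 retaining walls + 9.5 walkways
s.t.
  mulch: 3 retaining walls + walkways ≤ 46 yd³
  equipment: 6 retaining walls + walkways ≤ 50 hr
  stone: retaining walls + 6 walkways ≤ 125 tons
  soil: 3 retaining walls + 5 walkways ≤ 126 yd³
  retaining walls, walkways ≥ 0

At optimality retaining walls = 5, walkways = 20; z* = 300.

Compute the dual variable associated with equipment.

Binding: equipment and stone. Non-binding: mulch (11 unused), soil (11 unused).
By complementary slackness, y = 0 for the non-binding constraints.
Dual feasibility on the basic columns requires 6·y_equipment + 1·y_stone = 22, 1·y_equipment + 6·y_stone = 9.5.
→ y_equipment = 3.5 and y_stone = 1.
Shadow price of equipment = 3.5.

3.5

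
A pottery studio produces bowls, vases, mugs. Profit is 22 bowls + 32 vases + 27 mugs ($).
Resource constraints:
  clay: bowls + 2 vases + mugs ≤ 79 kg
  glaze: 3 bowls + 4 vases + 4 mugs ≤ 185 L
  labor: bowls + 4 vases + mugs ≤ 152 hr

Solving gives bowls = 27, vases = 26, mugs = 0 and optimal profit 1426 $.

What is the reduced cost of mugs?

-1

Check each constraint at x*: clay 79/79 (tight); glaze 185/185 (tight); labor 131/152 (slack 21).
Slack constraints have shadow price 0 (complementary slackness).
The binding rows give the dual system: 1·y_clay + 3·y_glaze = 22 and 2·y_clay + 4·y_glaze = 32.
This yields shadow prices y_clay = 4, y_glaze = 6.
Reduced cost of mugs: c₃ − yᵀa₃ = 27 − (4·1 + 6·4) = 27 − 28 = -1.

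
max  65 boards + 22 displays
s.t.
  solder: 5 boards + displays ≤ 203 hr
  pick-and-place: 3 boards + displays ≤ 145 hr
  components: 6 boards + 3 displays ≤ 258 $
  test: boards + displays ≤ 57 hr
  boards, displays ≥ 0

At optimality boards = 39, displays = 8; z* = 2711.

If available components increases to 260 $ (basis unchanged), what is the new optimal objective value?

2721

Check each constraint at x*: solder 203/203 (tight); pick-and-place 125/145 (slack 20); components 258/258 (tight); test 47/57 (slack 10).
By complementary slackness, y = 0 for the non-binding constraints.
From A_Bᵀ y = c: 5·y_solder + 6·y_components = 65; 1·y_solder + 3·y_components = 22.
This yields shadow prices y_solder = 7, y_components = 5.
Δz = y_components·Δb = 5 × (2) = 10, so new z* = 2711 + 10 = 2721.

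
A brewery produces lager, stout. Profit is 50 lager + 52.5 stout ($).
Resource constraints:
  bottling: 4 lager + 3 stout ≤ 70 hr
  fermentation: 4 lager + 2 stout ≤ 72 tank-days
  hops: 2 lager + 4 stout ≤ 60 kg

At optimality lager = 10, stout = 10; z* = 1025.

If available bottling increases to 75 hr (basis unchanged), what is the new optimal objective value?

1072.5

Binding: bottling and hops. Non-binding: fermentation (12 unused).
Since fermentation is not tight, its dual is 0.
Dual feasibility on the basic columns requires 4·y_bottling + 2·y_hops = 50, 3·y_bottling + 4·y_hops = 52.5.
Solving: y_bottling = 9.5, y_hops = 6.
Δz = y_bottling·Δb = 9.5 × (5) = 47.5, so new z* = 1025 + 47.5 = 1072.5.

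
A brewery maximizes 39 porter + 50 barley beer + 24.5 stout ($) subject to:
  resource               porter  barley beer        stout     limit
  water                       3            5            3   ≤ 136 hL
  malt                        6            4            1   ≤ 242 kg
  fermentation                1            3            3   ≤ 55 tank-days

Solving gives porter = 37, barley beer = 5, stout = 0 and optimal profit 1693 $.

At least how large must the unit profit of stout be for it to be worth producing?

26.5

At the optimum: water uses 136 of 136 (binding); malt uses 242 of 242 (binding); fermentation uses 52 of 55 (slack = 3).
Since fermentation is not tight, its dual is 0.
The binding rows give the dual system: 3·y_water + 6·y_malt = 39 and 5·y_water + 4·y_malt = 50.
Solving: y_water = 8, y_malt = 2.5.
stout enters the basis when its profit ≥ yᵀa₃ = 8·3 + 2.5·1 = 26.5.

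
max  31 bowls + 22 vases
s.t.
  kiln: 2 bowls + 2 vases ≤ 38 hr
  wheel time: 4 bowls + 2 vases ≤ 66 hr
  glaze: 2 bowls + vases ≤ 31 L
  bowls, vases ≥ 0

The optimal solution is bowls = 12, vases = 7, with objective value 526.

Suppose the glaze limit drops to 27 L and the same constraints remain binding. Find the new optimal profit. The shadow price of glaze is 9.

490

Δb = -4, so new z* = 526 + (9)·(-4) = 526 − 36 = 490.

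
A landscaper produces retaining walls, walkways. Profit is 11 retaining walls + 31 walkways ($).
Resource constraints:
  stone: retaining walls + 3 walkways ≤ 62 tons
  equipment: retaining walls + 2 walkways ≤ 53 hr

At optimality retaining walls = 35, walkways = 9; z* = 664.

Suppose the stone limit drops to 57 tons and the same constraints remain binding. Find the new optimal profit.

Both stone and equipment are binding at x*.
From A_Bᵀ y = c: 1·y_stone + 1·y_equipment = 11; 3·y_stone + 2·y_equipment = 31.
Solving: y_stone = 9, y_equipment = 2.
Δz = y_stone·Δb = 9 × (-5) = -45, so new z* = 664 − 45 = 619.

619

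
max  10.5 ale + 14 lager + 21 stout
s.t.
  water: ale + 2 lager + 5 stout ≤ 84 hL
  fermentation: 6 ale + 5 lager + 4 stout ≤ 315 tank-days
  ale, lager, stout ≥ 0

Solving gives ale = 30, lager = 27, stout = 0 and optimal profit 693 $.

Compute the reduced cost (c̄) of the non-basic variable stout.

-5.5

Check each constraint at x*: water 84/84 (tight); fermentation 315/315 (tight).
The binding rows give the dual system: 1·y_water + 6·y_fermentation = 10.5 and 2·y_water + 5·y_fermentation = 14.
→ y_water = 4.5 and y_fermentation = 1.
Reduced cost of stout: c₃ − yᵀa₃ = 21 − (4.5·5 + 1·4) = 21 − 26.5 = -5.5.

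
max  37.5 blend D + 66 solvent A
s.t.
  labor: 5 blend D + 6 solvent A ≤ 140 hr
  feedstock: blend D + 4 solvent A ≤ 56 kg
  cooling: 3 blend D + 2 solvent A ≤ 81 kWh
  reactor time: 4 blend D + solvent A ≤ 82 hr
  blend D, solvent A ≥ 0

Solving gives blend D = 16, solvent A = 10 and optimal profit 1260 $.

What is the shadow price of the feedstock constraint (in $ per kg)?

7.5

Binding: labor and feedstock. Non-binding: cooling (13 unused), reactor time (8 unused).
Since cooling, reactor time are not tight, their duals are 0.
Dual feasibility on the basic columns requires 5·y_labor + 1·y_feedstock = 37.5, 6·y_labor + 4·y_feedstock = 66.
→ y_labor = 6 and y_feedstock = 7.5.
Shadow price of feedstock = 7.5.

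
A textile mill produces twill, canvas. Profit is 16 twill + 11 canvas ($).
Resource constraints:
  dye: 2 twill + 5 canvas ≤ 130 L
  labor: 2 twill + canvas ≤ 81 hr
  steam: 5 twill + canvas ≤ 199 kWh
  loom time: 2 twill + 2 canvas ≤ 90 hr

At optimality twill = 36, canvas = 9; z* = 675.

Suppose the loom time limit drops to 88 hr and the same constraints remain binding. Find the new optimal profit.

669

Check each constraint at x*: dye 117/130 (slack 13); labor 81/81 (tight); steam 189/199 (slack 10); loom time 90/90 (tight).
Slack constraints have shadow price 0 (complementary slackness).
Dual feasibility on the basic columns requires 2·y_labor + 2·y_loom time = 16, 1·y_labor + 2·y_loom time = 11.
Solving: y_labor = 5, y_loom time = 3.
Δz = y_loom time·Δb = 3 × (-2) = -6, so new z* = 675 − 6 = 669.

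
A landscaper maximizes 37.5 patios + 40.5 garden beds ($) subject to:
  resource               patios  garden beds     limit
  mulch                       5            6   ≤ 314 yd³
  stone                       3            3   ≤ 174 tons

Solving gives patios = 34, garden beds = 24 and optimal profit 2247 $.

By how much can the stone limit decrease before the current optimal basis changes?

17

Binding constraints: mulch, stone. The basis is B = [[5,6],[3,3]] with det -3.
Per unit decrease in stone, x* moves by d = (-2, 1.6667).
The basis stays optimal until patios reaches 0; allowable decrease = 17 tons.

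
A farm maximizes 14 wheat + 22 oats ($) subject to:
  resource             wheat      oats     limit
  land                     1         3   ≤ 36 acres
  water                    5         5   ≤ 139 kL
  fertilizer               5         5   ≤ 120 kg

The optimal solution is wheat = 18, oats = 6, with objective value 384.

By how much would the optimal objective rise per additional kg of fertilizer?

Binding: land and fertilizer. Non-binding: water (19 unused).
Since water is not tight, its dual is 0.
From A_Bᵀ y = c: 1·y_land + 5·y_fertilizer = 14; 3·y_land + 5·y_fertilizer = 22.
This yields shadow prices y_land = 4, y_fertilizer = 2.
Shadow price of fertilizer = 2.

2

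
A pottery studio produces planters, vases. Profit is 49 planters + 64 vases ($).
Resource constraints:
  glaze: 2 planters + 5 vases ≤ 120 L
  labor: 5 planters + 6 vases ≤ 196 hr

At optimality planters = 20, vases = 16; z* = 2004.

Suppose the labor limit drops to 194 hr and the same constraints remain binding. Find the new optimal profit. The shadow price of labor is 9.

Δb = -2, so new z* = 2004 + (9)·(-2) = 2004 − 18 = 1986.

1986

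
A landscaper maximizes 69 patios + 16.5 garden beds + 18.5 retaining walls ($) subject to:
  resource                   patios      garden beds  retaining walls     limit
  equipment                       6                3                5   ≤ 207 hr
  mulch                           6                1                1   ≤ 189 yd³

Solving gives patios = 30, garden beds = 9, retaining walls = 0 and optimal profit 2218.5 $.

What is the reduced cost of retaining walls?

Both equipment and mulch are binding at x*.
From A_Bᵀ y = c: 6·y_equipment + 6·y_mulch = 69; 3·y_equipment + 1·y_mulch = 16.5.
Solving: y_equipment = 2.5, y_mulch = 9.
Reduced cost of retaining walls: c₃ − yᵀa₃ = 18.5 − (2.5·5 + 9·1) = 18.5 − 21.5 = -3.

-3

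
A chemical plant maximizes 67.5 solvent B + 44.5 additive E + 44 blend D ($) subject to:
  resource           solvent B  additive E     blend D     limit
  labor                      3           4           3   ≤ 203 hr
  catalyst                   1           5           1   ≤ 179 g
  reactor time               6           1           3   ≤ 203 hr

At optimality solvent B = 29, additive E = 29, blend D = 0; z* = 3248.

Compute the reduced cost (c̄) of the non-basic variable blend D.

-4

Check each constraint at x*: labor 203/203 (tight); catalyst 174/179 (slack 5); reactor time 203/203 (tight).
Since catalyst is not tight, its dual is 0.
The binding rows give the dual system: 3·y_labor + 6·y_reactor time = 67.5 and 4·y_labor + 1·y_reactor time = 44.5.
→ y_labor = 9.5 and y_reactor time = 6.5.
Reduced cost of blend D: c₃ − yᵀa₃ = 44 − (9.5·3 + 6.5·3) = 44 − 48 = -4.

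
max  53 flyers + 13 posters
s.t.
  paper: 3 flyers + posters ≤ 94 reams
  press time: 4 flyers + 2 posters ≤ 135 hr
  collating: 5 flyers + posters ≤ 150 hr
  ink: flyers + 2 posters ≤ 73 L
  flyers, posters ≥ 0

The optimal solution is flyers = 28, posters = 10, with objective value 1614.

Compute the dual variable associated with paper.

Check each constraint at x*: paper 94/94 (tight); press time 132/135 (slack 3); collating 150/150 (tight); ink 48/73 (slack 25).
By complementary slackness, y = 0 for the non-binding constraints.
Dual feasibility on the basic columns requires 3·y_paper + 5·y_collating = 53, 1·y_paper + 1·y_collating = 13.
This yields shadow prices y_paper = 6, y_collating = 7.
Shadow price of paper = 6.

6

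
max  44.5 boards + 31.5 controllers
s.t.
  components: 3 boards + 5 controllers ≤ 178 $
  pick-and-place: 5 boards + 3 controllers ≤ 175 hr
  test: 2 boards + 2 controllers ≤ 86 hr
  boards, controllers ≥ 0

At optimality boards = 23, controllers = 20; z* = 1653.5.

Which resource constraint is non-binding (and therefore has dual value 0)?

components

components: 169/178 (slack 9)
pick-and-place: 175/175 (binding)
test: 86/86 (binding)
By complementary slackness, a constraint with positive slack has shadow price 0 → components.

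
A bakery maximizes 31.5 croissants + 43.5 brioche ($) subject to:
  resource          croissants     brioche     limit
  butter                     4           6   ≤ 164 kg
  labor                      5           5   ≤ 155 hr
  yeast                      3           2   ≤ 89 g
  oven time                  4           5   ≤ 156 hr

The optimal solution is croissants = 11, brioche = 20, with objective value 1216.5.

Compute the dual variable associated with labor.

At the optimum: butter uses 164 of 164 (binding); labor uses 155 of 155 (binding); yeast uses 73 of 89 (slack = 16); oven time uses 144 of 156 (slack = 12).
By complementary slackness, y = 0 for the non-binding constraints.
From A_Bᵀ y = c: 4·y_butter + 5·y_labor = 31.5; 6·y_butter + 5·y_labor = 43.5.
This yields shadow prices y_butter = 6, y_labor = 1.5.
Shadow price of labor = 1.5.

1.5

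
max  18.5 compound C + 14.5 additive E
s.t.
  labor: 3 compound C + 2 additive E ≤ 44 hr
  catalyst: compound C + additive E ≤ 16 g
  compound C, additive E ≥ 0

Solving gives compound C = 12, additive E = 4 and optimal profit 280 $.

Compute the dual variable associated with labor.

4

Both labor and catalyst are binding at x*.
The binding rows give the dual system: 3·y_labor + 1·y_catalyst = 18.5 and 2·y_labor + 1·y_catalyst = 14.5.
This yields shadow prices y_labor = 4, y_catalyst = 6.5.
Shadow price of labor = 4.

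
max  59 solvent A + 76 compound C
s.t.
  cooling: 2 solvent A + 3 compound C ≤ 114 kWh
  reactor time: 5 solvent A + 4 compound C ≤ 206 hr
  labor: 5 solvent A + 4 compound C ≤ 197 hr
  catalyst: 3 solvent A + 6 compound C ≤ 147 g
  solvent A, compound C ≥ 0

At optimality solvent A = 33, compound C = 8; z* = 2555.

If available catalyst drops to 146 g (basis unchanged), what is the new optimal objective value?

2547

At the optimum: cooling uses 90 of 114 (slack = 24); reactor time uses 197 of 206 (slack = 9); labor uses 197 of 197 (binding); catalyst uses 147 of 147 (binding).
By complementary slackness, y = 0 for the non-binding constraints.
From A_Bᵀ y = c: 5·y_labor + 3·y_catalyst = 59; 4·y_labor + 6·y_catalyst = 76.
→ y_labor = 7 and y_catalyst = 8.
Δz = y_catalyst·Δb = 8 × (-1) = -8, so new z* = 2555 − 8 = 2547.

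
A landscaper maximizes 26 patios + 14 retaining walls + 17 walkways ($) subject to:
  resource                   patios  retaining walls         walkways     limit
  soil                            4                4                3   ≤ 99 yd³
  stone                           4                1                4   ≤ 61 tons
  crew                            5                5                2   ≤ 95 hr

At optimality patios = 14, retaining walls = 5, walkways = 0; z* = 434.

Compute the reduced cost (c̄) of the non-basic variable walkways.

-3

Check each constraint at x*: soil 76/99 (slack 23); stone 61/61 (tight); crew 95/95 (tight).
By complementary slackness, y = 0 for the non-binding constraint.
From A_Bᵀ y = c: 4·y_stone + 5·y_crew = 26; 1·y_stone + 5·y_crew = 14.
Solving: y_stone = 4, y_crew = 2.
Reduced cost of walkways: c₃ − yᵀa₃ = 17 − (4·4 + 2·2) = 17 − 20 = -3.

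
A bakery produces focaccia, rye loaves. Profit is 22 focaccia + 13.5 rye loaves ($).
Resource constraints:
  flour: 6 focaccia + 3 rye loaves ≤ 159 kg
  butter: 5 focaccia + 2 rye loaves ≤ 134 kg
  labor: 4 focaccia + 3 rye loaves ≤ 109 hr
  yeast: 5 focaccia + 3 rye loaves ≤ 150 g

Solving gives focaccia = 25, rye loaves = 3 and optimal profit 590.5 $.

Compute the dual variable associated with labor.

2.5

Binding: flour and labor. Non-binding: butter (3 unused), yeast (16 unused).
By complementary slackness, y = 0 for the non-binding constraints.
From A_Bᵀ y = c: 6·y_flour + 4·y_labor = 22; 3·y_flour + 3·y_labor = 13.5.
This yields shadow prices y_flour = 2, y_labor = 2.5.
Shadow price of labor = 2.5.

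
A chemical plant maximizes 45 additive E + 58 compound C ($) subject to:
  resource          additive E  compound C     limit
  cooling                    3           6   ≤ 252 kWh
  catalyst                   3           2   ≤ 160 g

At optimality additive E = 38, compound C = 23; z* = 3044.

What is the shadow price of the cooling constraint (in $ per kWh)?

At the optimum: cooling uses 252 of 252 (binding); catalyst uses 160 of 160 (binding).
The binding rows give the dual system: 3·y_cooling + 3·y_catalyst = 45 and 6·y_cooling + 2·y_catalyst = 58.
Solving: y_cooling = 7, y_catalyst = 8.
Shadow price of cooling = 7.

7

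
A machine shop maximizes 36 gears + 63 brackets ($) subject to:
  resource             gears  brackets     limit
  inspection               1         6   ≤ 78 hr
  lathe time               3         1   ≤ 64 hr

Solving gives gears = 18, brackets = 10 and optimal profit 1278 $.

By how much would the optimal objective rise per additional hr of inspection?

9

Both inspection and lathe time are binding at x*.
Dual feasibility on the basic columns requires 1·y_inspection + 3·y_lathe time = 36, 6·y_inspection + 1·y_lathe time = 63.
This yields shadow prices y_inspection = 9, y_lathe time = 9.
Shadow price of inspection = 9.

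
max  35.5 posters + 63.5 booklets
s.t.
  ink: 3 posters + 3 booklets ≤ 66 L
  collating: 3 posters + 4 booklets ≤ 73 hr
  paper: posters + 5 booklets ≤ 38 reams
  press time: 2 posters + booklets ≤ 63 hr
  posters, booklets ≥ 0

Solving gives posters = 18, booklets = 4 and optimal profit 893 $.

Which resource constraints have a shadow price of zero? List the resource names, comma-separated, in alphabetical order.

collating, press time

ink: 66/66 (binding)
collating: 70/73 (slack 3)
paper: 38/38 (binding)
press time: 40/63 (slack 23)
By complementary slackness, a constraint with positive slack has shadow price 0 → collating, press time.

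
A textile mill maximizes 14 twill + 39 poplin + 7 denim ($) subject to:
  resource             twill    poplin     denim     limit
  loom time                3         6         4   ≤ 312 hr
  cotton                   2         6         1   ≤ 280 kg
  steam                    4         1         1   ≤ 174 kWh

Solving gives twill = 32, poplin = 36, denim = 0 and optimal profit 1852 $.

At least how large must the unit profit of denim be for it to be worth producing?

9.5

Check each constraint at x*: loom time 312/312 (tight); cotton 280/280 (tight); steam 164/174 (slack 10).
Since steam is not tight, its dual is 0.
The binding rows give the dual system: 3·y_loom time + 2·y_cotton = 14 and 6·y_loom time + 6·y_cotton = 39.
→ y_loom time = 1 and y_cotton = 5.5.
denim enters the basis when its profit ≥ yᵀa₃ = 1·4 + 5.5·1 = 9.5.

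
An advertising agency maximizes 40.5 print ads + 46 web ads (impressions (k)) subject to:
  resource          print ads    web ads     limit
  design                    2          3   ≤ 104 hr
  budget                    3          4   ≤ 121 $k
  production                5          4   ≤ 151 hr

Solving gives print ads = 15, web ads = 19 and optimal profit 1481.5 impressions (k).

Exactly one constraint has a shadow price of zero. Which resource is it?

design: 87/104 (slack 17)
budget: 121/121 (binding)
production: 151/151 (binding)
By complementary slackness, a constraint with positive slack has shadow price 0 → design.

design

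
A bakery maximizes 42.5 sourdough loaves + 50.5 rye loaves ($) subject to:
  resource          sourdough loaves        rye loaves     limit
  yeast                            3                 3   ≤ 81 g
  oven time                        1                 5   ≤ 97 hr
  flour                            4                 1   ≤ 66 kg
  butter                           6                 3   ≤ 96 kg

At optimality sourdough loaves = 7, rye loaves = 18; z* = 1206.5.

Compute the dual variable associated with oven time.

Check each constraint at x*: yeast 75/81 (slack 6); oven time 97/97 (tight); flour 46/66 (slack 20); butter 96/96 (tight).
By complementary slackness, y = 0 for the non-binding constraints.
From A_Bᵀ y = c: 1·y_oven time + 6·y_butter = 42.5; 5·y_oven time + 3·y_butter = 50.5.
→ y_oven time = 6.5 and y_butter = 6.
Shadow price of oven time = 6.5.

6.5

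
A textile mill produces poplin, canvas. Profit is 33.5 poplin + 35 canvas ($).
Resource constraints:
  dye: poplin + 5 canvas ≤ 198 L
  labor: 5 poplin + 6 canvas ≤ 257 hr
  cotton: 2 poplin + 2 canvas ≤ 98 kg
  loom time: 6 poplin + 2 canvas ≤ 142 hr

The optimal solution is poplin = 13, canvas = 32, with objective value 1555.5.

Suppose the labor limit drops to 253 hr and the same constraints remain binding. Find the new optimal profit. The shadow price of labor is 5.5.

1533.5

Δb = -4, so new z* = 1555.5 + (5.5)·(-4) = 1555.5 − 22 = 1533.5.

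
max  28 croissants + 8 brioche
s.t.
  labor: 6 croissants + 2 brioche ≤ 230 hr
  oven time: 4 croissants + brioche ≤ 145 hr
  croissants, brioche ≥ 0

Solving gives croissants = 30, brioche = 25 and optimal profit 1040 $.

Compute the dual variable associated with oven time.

Check each constraint at x*: labor 230/230 (tight); oven time 145/145 (tight).
The binding rows give the dual system: 6·y_labor + 4·y_oven time = 28 and 2·y_labor + 1·y_oven time = 8.
→ y_labor = 2 and y_oven time = 4.
Shadow price of oven time = 4.

4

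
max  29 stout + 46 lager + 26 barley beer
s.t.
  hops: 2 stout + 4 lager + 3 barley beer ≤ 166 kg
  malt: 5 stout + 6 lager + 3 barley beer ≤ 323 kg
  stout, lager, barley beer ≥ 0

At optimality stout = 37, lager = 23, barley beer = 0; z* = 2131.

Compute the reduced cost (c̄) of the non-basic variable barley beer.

Both hops and malt are binding at x*.
The binding rows give the dual system: 2·y_hops + 5·y_malt = 29 and 4·y_hops + 6·y_malt = 46.
Solving: y_hops = 7, y_malt = 3.
Reduced cost of barley beer: c₃ − yᵀa₃ = 26 − (7·3 + 3·3) = 26 − 30 = -4.

-4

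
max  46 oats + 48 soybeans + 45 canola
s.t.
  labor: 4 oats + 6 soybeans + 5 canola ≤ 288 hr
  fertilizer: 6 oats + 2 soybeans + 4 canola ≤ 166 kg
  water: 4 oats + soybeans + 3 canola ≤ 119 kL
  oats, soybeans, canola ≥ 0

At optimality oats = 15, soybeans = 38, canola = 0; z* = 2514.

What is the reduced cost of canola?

-2

Check each constraint at x*: labor 288/288 (tight); fertilizer 166/166 (tight); water 98/119 (slack 21).
Since water is not tight, its dual is 0.
Dual feasibility on the basic columns requires 4·y_labor + 6·y_fertilizer = 46, 6·y_labor + 2·y_fertilizer = 48.
Solving: y_labor = 7, y_fertilizer = 3.
Reduced cost of canola: c₃ − yᵀa₃ = 45 − (7·5 + 3·4) = 45 − 47 = -2.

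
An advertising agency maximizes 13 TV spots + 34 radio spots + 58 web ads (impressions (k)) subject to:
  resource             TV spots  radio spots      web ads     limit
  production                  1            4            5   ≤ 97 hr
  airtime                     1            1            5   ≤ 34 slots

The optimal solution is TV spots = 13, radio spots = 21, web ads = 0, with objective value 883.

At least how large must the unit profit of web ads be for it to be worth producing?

At the optimum: production uses 97 of 97 (binding); airtime uses 34 of 34 (binding).
The binding rows give the dual system: 1·y_production + 1·y_airtime = 13 and 4·y_production + 1·y_airtime = 34.
Solving: y_production = 7, y_airtime = 6.
web ads enters the basis when its profit ≥ yᵀa₃ = 7·5 + 6·5 = 65.

65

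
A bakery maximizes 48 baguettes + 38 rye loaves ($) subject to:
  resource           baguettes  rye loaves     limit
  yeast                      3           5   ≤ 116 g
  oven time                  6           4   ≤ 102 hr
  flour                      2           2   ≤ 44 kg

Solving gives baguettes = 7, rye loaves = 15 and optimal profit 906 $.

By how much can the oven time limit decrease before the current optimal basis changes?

Binding constraints: oven time, flour. The basis is B = [[6,4],[2,2]] with det 4.
Per unit decrease in oven time, x* moves by d = (-0.5, 0.5).
The basis stays optimal until baguettes reaches 0; allowable decrease = 14 hr.

14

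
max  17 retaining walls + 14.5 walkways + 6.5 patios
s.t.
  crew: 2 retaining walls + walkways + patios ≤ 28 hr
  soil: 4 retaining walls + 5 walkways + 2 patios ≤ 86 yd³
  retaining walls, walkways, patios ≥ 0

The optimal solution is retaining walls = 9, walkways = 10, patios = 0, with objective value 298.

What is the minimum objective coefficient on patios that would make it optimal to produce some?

8.5

At the optimum: crew uses 28 of 28 (binding); soil uses 86 of 86 (binding).
Dual feasibility on the basic columns requires 2·y_crew + 4·y_soil = 17, 1·y_crew + 5·y_soil = 14.5.
Solving: y_crew = 4.5, y_soil = 2.
patios enters the basis when its profit ≥ yᵀa₃ = 4.5·1 + 2·2 = 8.5.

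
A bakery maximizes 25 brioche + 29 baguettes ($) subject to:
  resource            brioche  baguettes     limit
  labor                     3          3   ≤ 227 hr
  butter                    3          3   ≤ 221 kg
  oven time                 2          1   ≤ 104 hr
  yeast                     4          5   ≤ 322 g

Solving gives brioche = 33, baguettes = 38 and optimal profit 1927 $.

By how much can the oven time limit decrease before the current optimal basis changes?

Binding constraints: oven time, yeast. The basis is B = [[2,1],[4,5]] with det 6.
Per unit decrease in oven time, x* moves by d = (-0.8333, 0.6667).
The basis stays optimal until brioche reaches 0; allowable decrease = 39.6 hr.

39.6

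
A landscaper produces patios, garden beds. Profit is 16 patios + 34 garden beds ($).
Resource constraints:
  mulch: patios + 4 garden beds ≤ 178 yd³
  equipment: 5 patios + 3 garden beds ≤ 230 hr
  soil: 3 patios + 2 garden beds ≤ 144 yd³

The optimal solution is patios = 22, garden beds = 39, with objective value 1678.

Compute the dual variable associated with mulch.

At the optimum: mulch uses 178 of 178 (binding); equipment uses 227 of 230 (slack = 3); soil uses 144 of 144 (binding).
Slack constraints have shadow price 0 (complementary slackness).
Dual feasibility on the basic columns requires 1·y_mulch + 3·y_soil = 16, 4·y_mulch + 2·y_soil = 34.
Solving: y_mulch = 7, y_soil = 3.
Shadow price of mulch = 7.

7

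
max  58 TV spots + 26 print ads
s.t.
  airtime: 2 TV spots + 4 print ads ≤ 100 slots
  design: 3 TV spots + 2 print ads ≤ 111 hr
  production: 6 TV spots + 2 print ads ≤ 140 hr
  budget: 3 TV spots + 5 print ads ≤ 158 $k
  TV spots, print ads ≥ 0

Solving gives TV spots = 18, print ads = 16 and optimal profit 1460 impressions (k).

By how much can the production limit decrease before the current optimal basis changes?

90

Binding constraints: airtime, production. The basis is B = [[2,4],[6,2]] with det -20.
Per unit decrease in production, x* moves by d = (-0.2, 0.1).
The basis stays optimal until TV spots reaches 0; allowable decrease = 90 hr.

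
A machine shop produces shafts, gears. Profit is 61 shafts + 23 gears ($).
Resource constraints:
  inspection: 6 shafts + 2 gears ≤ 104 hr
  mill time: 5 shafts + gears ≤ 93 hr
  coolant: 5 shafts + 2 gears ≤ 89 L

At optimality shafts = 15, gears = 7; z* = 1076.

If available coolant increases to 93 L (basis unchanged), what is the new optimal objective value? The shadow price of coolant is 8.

1108

Δb = 4, so new z* = 1076 + (8)·(4) = 1076 + 32 = 1108.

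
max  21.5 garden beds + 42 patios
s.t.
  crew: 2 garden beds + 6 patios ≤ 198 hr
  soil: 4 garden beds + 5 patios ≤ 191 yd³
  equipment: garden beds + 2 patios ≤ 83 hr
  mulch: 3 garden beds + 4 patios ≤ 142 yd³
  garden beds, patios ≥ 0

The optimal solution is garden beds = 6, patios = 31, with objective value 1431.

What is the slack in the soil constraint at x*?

12

soil used = 4·6 + 5·31 = 179; slack = 191 − 179 = 12.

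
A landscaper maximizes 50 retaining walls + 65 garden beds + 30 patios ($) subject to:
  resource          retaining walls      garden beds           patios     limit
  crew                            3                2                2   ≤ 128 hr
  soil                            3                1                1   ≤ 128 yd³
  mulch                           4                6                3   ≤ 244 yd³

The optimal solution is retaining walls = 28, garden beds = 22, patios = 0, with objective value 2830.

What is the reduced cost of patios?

Check each constraint at x*: crew 128/128 (tight); soil 106/128 (slack 22); mulch 244/244 (tight).
Since soil is not tight, its dual is 0.
From A_Bᵀ y = c: 3·y_crew + 4·y_mulch = 50; 2·y_crew + 6·y_mulch = 65.
Solving: y_crew = 4, y_mulch = 9.5.
Reduced cost of patios: c₃ − yᵀa₃ = 30 − (4·2 + 9.5·3) = 30 − 36.5 = -6.5.

-6.5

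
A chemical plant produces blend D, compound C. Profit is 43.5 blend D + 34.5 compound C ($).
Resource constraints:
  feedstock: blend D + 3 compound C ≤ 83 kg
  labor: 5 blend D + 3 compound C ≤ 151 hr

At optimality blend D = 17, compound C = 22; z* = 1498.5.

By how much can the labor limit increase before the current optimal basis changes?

Binding constraints: feedstock, labor. The basis is B = [[1,3],[5,3]] with det -12.
Per unit increase in labor, x* moves by d = (0.25, -0.0833).
The basis stays optimal until compound C reaches 0; allowable increase = 264 hr.

264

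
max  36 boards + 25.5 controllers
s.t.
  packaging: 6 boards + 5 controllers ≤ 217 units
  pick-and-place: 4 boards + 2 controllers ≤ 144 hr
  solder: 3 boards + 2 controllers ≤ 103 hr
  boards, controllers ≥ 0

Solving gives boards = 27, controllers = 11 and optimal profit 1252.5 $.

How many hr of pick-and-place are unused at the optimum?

14

pick-and-place used = 4·27 + 2·11 = 130; slack = 144 − 130 = 14.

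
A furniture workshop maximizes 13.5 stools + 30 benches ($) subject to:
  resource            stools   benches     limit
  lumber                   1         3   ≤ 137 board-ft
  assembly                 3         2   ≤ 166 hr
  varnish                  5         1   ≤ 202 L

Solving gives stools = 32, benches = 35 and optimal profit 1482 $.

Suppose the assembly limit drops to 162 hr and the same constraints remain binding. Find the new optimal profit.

Check each constraint at x*: lumber 137/137 (tight); assembly 166/166 (tight); varnish 195/202 (slack 7).
Since varnish is not tight, its dual is 0.
Dual feasibility on the basic columns requires 1·y_lumber + 3·y_assembly = 13.5, 3·y_lumber + 2·y_assembly = 30.
This yields shadow prices y_lumber = 9, y_assembly = 1.5.
Δz = y_assembly·Δb = 1.5 × (-4) = -6, so new z* = 1482 − 6 = 1476.

1476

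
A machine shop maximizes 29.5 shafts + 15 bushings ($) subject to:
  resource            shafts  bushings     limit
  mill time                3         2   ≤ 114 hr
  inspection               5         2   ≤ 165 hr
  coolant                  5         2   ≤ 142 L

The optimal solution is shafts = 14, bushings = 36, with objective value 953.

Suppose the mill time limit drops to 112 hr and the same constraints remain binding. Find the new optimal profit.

Check each constraint at x*: mill time 114/114 (tight); inspection 142/165 (slack 23); coolant 142/142 (tight).
Since inspection is not tight, its dual is 0.
From A_Bᵀ y = c: 3·y_mill time + 5·y_coolant = 29.5; 2·y_mill time + 2·y_coolant = 15.
→ y_mill time = 4 and y_coolant = 3.5.
Δz = y_mill time·Δb = 4 × (-2) = -8, so new z* = 953 − 8 = 945.

945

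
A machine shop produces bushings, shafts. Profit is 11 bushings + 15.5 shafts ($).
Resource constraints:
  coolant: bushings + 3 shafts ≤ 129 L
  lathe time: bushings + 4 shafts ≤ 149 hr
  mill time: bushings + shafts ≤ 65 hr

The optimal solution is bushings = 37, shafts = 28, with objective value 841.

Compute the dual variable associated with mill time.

9.5

Check each constraint at x*: coolant 121/129 (slack 8); lathe time 149/149 (tight); mill time 65/65 (tight).
Slack constraints have shadow price 0 (complementary slackness).
The binding rows give the dual system: 1·y_lathe time + 1·y_mill time = 11 and 4·y_lathe time + 1·y_mill time = 15.5.
Solving: y_lathe time = 1.5, y_mill time = 9.5.
Shadow price of mill time = 9.5.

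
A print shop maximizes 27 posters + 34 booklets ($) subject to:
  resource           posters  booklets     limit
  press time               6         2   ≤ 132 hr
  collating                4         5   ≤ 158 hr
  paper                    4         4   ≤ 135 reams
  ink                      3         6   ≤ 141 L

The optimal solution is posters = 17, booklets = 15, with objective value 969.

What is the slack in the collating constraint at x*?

collating used = 4·17 + 5·15 = 143; slack = 158 − 143 = 15.

15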